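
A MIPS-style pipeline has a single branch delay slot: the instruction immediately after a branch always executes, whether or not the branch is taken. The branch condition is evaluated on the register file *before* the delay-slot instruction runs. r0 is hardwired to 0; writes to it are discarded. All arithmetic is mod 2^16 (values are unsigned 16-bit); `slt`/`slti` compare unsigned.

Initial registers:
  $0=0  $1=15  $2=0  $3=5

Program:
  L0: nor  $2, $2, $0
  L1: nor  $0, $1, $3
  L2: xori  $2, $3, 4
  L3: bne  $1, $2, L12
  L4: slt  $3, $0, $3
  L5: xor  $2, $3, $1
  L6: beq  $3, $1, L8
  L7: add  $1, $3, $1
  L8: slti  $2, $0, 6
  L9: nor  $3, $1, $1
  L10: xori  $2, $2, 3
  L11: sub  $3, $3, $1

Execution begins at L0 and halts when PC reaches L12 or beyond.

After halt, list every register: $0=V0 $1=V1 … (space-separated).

#0 nor  $2, $2, $0 ; 0/15/65535/5
#1 nor  $0, $1, $3 ; 0/15/65535/5
#2 xori  $2, $3, 4 ; 0/15/1/5
#3 bne  $1, $2, L12 ; 0/15/1/5 ; →target
#4 slt  $3, $0, $3 ; 0/15/1/1

$0=0 $1=15 $2=1 $3=1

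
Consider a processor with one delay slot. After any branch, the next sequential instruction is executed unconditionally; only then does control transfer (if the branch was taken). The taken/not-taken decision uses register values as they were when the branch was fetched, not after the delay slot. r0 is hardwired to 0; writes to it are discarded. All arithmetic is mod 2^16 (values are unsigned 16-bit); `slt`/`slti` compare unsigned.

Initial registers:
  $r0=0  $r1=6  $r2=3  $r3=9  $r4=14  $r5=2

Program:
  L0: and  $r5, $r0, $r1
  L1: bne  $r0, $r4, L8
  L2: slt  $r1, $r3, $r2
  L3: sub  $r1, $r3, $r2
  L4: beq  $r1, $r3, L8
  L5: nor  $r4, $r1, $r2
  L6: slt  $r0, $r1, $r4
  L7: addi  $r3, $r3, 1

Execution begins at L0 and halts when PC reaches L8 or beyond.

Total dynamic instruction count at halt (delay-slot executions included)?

[0] and  $r5, $r0, $r1  →  {$r0:0, $r1:6, $r2:3, $r3:9, $r4:14, $r5:0}
[1] bne  $r0, $r4, L8  →  {$r0:0, $r1:6, $r2:3, $r3:9, $r4:14, $r5:0}  ⟨branch taken⟩
[2] slt  $r1, $r3, $r2  →  {$r0:0, $r1:0, $r2:3, $r3:9, $r4:14, $r5:0}

3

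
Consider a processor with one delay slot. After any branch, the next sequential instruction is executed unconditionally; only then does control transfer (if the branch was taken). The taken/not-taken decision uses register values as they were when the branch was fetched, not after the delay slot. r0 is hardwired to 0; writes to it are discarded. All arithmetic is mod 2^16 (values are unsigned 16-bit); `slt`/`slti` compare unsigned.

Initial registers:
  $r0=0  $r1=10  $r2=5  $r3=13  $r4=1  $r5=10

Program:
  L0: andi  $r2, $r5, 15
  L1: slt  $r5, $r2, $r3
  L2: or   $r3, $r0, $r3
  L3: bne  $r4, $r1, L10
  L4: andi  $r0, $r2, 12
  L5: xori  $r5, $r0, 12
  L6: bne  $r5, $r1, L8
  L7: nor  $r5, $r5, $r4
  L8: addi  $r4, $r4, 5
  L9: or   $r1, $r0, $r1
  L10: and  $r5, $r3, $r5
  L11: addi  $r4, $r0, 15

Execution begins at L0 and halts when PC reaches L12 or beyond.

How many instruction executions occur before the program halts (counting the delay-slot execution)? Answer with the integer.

  step pc=0: andi  $r2, $r5, 15  regs=(0,10,10,13,1,10)
  step pc=1: slt  $r5, $r2, $r3  regs=(0,10,10,13,1,1)
  step pc=2: or   $r3, $r0, $r3  regs=(0,10,10,13,1,1)
  step pc=3: bne  $r4, $r1, L10  cond=T  regs=(0,10,10,13,1,1)
  step pc=4: andi  $r0, $r2, 12  regs=(0,10,10,13,1,1)
  step pc=10: and  $r5, $r3, $r5  regs=(0,10,10,13,1,1)
  step pc=11: addi  $r4, $r0, 15  regs=(0,10,10,13,15,1)

7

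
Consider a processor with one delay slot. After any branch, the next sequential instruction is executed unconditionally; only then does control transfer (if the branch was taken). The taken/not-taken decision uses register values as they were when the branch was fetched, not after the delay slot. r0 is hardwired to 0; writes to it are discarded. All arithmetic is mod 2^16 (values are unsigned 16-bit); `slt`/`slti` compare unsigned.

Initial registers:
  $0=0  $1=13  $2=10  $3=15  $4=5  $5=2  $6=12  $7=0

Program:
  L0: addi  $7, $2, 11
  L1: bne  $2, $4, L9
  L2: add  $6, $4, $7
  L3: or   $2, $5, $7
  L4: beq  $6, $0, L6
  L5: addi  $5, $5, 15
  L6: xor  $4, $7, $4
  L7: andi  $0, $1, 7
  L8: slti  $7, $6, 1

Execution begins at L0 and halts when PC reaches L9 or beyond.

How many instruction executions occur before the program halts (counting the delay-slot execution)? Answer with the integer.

[0] addi  $7, $2, 11  →  {$0:0, $1:13, $2:10, $3:15, $4:5, $5:2, $6:12, $7:21}
[1] bne  $2, $4, L9  →  {$0:0, $1:13, $2:10, $3:15, $4:5, $5:2, $6:12, $7:21}  ⟨branch taken⟩
[2] add  $6, $4, $7  →  {$0:0, $1:13, $2:10, $3:15, $4:5, $5:2, $6:26, $7:21}

3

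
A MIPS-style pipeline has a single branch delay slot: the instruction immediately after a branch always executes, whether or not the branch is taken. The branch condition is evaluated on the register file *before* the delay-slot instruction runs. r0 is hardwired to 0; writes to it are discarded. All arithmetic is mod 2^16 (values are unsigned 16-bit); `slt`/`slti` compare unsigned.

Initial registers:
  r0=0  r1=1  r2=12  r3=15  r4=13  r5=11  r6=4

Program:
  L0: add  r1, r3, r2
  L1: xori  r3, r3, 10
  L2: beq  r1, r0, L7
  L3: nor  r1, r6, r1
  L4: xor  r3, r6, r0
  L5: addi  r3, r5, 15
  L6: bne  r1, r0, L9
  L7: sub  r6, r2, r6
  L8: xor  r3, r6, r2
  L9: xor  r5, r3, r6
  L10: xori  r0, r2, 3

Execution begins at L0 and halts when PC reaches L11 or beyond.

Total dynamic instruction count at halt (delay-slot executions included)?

#0 add  r1, r3, r2 ; 0/27/12/15/13/11/4
#1 xori  r3, r3, 10 ; 0/27/12/5/13/11/4
#2 beq  r1, r0, L7 ; 0/27/12/5/13/11/4 ; →fallthru
#3 nor  r1, r6, r1 ; 0/65504/12/5/13/11/4
#4 xor  r3, r6, r0 ; 0/65504/12/4/13/11/4
#5 addi  r3, r5, 15 ; 0/65504/12/26/13/11/4
#6 bne  r1, r0, L9 ; 0/65504/12/26/13/11/4 ; →target
#7 sub  r6, r2, r6 ; 0/65504/12/26/13/11/8
#9 xor  r5, r3, r6 ; 0/65504/12/26/13/18/8
#10 xori  r0, r2, 3 ; 0/65504/12/26/13/18/8

10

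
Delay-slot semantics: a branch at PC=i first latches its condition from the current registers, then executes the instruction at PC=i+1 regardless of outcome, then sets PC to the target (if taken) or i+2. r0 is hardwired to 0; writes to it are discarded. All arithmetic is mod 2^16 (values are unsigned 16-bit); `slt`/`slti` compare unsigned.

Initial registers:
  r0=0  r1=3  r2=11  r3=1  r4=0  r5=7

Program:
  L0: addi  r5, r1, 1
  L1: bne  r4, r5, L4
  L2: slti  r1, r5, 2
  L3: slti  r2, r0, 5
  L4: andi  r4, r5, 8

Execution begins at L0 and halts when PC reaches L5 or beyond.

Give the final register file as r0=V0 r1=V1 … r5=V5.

[0] addi  r5, r1, 1  →  {r0:0, r1:3, r2:11, r3:1, r4:0, r5:4}
[1] bne  r4, r5, L4  →  {r0:0, r1:3, r2:11, r3:1, r4:0, r5:4}  ⟨branch taken⟩
[2] slti  r1, r5, 2  →  {r0:0, r1:0, r2:11, r3:1, r4:0, r5:4}
[4] andi  r4, r5, 8  →  {r0:0, r1:0, r2:11, r3:1, r4:0, r5:4}

r0=0 r1=0 r2=11 r3=1 r4=0 r5=4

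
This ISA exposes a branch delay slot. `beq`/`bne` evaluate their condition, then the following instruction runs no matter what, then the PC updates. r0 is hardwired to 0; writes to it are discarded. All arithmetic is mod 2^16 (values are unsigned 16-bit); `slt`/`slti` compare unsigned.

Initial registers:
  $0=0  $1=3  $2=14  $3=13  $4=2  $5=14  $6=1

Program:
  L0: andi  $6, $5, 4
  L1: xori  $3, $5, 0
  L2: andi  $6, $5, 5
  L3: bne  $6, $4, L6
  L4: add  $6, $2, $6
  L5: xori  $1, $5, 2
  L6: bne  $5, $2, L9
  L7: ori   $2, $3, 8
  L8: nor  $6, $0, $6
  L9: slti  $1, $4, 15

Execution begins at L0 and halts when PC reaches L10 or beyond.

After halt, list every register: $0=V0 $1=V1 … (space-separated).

PC=0  andi  $6, $5, 4        | $0=0 $1=3 $2=14 $3=13 $4=2 $5=14 $6=4
PC=1  xori  $3, $5, 0        | $0=0 $1=3 $2=14 $3=14 $4=2 $5=14 $6=4
PC=2  andi  $6, $5, 5        | $0=0 $1=3 $2=14 $3=14 $4=2 $5=14 $6=4
PC=3  bne  $6, $4, L6        | $0=0 $1=3 $2=14 $3=14 $4=2 $5=14 $6=4  [TAKEN]
PC=4  add  $6, $2, $6        | $0=0 $1=3 $2=14 $3=14 $4=2 $5=14 $6=18
PC=6  bne  $5, $2, L9        | $0=0 $1=3 $2=14 $3=14 $4=2 $5=14 $6=18  [not taken]
PC=7  ori   $2, $3, 8        | $0=0 $1=3 $2=14 $3=14 $4=2 $5=14 $6=18
PC=8  nor  $6, $0, $6        | $0=0 $1=3 $2=14 $3=14 $4=2 $5=14 $6=65517
PC=9  slti  $1, $4, 15       | $0=0 $1=1 $2=14 $3=14 $4=2 $5=14 $6=65517

$0=0 $1=1 $2=14 $3=14 $4=2 $5=14 $6=65517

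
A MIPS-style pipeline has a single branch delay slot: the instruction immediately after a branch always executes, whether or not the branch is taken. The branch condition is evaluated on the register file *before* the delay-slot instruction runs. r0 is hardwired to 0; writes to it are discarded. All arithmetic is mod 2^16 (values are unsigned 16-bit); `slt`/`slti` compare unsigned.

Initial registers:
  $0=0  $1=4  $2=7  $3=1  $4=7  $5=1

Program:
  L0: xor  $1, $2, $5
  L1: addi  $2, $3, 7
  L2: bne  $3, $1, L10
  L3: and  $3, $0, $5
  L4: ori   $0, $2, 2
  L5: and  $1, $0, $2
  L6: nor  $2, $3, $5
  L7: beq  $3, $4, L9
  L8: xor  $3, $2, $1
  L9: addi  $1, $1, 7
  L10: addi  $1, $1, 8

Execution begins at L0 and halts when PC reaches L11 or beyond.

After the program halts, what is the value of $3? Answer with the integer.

PC=0  xor  $1, $2, $5        | $0=0 $1=6 $2=7 $3=1 $4=7 $5=1
PC=1  addi  $2, $3, 7        | $0=0 $1=6 $2=8 $3=1 $4=7 $5=1
PC=2  bne  $3, $1, L10       | $0=0 $1=6 $2=8 $3=1 $4=7 $5=1  [TAKEN]
PC=3  and  $3, $0, $5        | $0=0 $1=6 $2=8 $3=0 $4=7 $5=1
PC=10 addi  $1, $1, 8        | $0=0 $1=14 $2=8 $3=0 $4=7 $5=1

0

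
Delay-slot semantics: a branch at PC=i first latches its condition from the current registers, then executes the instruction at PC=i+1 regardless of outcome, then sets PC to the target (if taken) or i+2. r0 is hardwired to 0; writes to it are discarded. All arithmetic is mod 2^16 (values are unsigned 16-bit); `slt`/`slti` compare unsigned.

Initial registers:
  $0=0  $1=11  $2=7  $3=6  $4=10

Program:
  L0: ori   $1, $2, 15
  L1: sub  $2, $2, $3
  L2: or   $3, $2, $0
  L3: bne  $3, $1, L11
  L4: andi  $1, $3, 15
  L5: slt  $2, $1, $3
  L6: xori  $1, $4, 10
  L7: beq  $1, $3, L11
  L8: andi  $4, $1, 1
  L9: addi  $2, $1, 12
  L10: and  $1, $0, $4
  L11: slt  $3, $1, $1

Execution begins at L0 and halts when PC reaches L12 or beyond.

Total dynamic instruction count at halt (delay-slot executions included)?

6

[0] ori   $1, $2, 15  →  {$0:0, $1:15, $2:7, $3:6, $4:10}
[1] sub  $2, $2, $3  →  {$0:0, $1:15, $2:1, $3:6, $4:10}
[2] or   $3, $2, $0  →  {$0:0, $1:15, $2:1, $3:1, $4:10}
[3] bne  $3, $1, L11  →  {$0:0, $1:15, $2:1, $3:1, $4:10}  ⟨branch taken⟩
[4] andi  $1, $3, 15  →  {$0:0, $1:1, $2:1, $3:1, $4:10}
[11] slt  $3, $1, $1  →  {$0:0, $1:1, $2:1, $3:0, $4:10}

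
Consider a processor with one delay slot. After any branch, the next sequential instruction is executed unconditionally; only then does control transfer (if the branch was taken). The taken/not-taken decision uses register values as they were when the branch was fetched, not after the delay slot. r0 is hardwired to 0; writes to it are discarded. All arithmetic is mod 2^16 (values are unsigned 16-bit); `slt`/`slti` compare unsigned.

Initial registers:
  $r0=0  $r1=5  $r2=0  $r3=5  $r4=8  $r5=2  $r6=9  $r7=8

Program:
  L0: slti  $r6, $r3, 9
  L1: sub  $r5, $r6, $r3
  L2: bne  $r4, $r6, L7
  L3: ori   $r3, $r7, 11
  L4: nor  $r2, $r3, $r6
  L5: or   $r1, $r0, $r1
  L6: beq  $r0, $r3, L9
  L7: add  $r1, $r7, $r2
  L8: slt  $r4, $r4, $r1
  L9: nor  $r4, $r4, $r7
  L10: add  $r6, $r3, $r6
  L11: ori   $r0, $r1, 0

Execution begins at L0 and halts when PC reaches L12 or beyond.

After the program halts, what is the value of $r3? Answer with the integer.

PC=0  slti  $r6, $r3, 9      | $r0=0 $r1=5 $r2=0 $r3=5 $r4=8 $r5=2 $r6=1 $r7=8
PC=1  sub  $r5, $r6, $r3     | $r0=0 $r1=5 $r2=0 $r3=5 $r4=8 $r5=65532 $r6=1 $r7=8
PC=2  bne  $r4, $r6, L7      | $r0=0 $r1=5 $r2=0 $r3=5 $r4=8 $r5=65532 $r6=1 $r7=8  [TAKEN]
PC=3  ori   $r3, $r7, 11     | $r0=0 $r1=5 $r2=0 $r3=11 $r4=8 $r5=65532 $r6=1 $r7=8
PC=7  add  $r1, $r7, $r2     | $r0=0 $r1=8 $r2=0 $r3=11 $r4=8 $r5=65532 $r6=1 $r7=8
PC=8  slt  $r4, $r4, $r1     | $r0=0 $r1=8 $r2=0 $r3=11 $r4=0 $r5=65532 $r6=1 $r7=8
PC=9  nor  $r4, $r4, $r7     | $r0=0 $r1=8 $r2=0 $r3=11 $r4=65527 $r5=65532 $r6=1 $r7=8
PC=10 add  $r6, $r3, $r6     | $r0=0 $r1=8 $r2=0 $r3=11 $r4=65527 $r5=65532 $r6=12 $r7=8
PC=11 ori   $r0, $r1, 0      | $r0=0 $r1=8 $r2=0 $r3=11 $r4=65527 $r5=65532 $r6=12 $r7=8

11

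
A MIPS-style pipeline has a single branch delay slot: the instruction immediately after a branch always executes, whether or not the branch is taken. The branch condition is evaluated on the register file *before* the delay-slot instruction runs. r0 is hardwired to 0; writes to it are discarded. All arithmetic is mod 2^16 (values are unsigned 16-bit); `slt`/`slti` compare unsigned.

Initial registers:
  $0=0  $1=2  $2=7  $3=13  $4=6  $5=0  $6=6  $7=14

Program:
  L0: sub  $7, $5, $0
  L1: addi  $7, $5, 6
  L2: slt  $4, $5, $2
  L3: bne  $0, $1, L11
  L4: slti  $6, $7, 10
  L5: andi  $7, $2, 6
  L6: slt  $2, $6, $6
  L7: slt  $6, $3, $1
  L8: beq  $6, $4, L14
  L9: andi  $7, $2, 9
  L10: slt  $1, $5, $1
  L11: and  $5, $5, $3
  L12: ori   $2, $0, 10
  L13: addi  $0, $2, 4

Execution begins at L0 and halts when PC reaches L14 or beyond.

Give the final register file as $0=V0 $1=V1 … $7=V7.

$0=0 $1=2 $2=10 $3=13 $4=1 $5=0 $6=1 $7=6

  step pc=0: sub  $7, $5, $0  regs=(0,2,7,13,6,0,6,0)
  step pc=1: addi  $7, $5, 6  regs=(0,2,7,13,6,0,6,6)
  step pc=2: slt  $4, $5, $2  regs=(0,2,7,13,1,0,6,6)
  step pc=3: bne  $0, $1, L11  cond=T  regs=(0,2,7,13,1,0,6,6)
  step pc=4: slti  $6, $7, 10  regs=(0,2,7,13,1,0,1,6)
  step pc=11: and  $5, $5, $3  regs=(0,2,7,13,1,0,1,6)
  step pc=12: ori   $2, $0, 10  regs=(0,2,10,13,1,0,1,6)
  step pc=13: addi  $0, $2, 4  regs=(0,2,10,13,1,0,1,6)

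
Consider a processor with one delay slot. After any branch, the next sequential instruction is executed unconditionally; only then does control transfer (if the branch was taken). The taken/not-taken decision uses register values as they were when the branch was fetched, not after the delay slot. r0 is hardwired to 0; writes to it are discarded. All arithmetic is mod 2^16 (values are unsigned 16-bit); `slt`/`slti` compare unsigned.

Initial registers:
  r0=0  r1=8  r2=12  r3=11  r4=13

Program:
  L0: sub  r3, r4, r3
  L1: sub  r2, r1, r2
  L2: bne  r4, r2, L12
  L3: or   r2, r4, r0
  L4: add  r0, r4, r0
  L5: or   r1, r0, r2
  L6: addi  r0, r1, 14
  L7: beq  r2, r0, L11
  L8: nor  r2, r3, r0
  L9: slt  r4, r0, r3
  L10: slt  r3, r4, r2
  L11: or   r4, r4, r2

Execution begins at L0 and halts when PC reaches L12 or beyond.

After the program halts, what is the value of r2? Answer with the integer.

13

[0] sub  r3, r4, r3  →  {r0:0, r1:8, r2:12, r3:2, r4:13}
[1] sub  r2, r1, r2  →  {r0:0, r1:8, r2:65532, r3:2, r4:13}
[2] bne  r4, r2, L12  →  {r0:0, r1:8, r2:65532, r3:2, r4:13}  ⟨branch taken⟩
[3] or   r2, r4, r0  →  {r0:0, r1:8, r2:13, r3:2, r4:13}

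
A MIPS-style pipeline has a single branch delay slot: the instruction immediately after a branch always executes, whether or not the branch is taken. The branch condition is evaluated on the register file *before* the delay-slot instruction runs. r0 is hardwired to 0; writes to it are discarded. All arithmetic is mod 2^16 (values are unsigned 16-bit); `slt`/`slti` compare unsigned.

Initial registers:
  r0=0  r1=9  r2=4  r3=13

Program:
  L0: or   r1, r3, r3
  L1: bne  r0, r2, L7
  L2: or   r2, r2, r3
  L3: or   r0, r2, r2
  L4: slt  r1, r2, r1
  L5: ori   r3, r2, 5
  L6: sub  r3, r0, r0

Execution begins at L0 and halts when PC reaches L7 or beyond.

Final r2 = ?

13

#0 or   r1, r3, r3 ; 0/13/4/13
#1 bne  r0, r2, L7 ; 0/13/4/13 ; →target
#2 or   r2, r2, r3 ; 0/13/13/13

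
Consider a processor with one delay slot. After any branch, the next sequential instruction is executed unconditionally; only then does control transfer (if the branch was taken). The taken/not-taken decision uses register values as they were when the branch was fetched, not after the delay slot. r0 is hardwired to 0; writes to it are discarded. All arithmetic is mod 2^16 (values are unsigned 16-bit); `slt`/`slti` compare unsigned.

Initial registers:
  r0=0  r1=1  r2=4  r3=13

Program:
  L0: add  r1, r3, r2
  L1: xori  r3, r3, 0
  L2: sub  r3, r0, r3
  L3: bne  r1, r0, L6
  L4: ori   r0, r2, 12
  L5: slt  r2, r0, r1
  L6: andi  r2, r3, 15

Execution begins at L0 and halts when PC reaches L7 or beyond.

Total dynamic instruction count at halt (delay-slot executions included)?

6

  step pc=0: add  r1, r3, r2  regs=(0,17,4,13)
  step pc=1: xori  r3, r3, 0  regs=(0,17,4,13)
  step pc=2: sub  r3, r0, r3  regs=(0,17,4,65523)
  step pc=3: bne  r1, r0, L6  cond=T  regs=(0,17,4,65523)
  step pc=4: ori   r0, r2, 12  regs=(0,17,4,65523)
  step pc=6: andi  r2, r3, 15  regs=(0,17,3,65523)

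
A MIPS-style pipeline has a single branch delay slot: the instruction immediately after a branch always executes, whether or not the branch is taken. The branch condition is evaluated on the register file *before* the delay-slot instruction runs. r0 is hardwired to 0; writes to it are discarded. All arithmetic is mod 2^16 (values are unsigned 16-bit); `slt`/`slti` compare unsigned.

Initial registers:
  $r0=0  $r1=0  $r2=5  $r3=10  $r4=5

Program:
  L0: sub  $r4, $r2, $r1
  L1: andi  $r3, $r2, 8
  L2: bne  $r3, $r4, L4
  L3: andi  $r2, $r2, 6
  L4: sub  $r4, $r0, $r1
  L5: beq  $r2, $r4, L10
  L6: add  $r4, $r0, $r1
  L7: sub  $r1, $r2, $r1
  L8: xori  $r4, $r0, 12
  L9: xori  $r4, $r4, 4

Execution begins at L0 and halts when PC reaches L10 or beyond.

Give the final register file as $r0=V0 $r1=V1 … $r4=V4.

$r0=0 $r1=4 $r2=4 $r3=0 $r4=8

#0 sub  $r4, $r2, $r1 ; 0/0/5/10/5
#1 andi  $r3, $r2, 8 ; 0/0/5/0/5
#2 bne  $r3, $r4, L4 ; 0/0/5/0/5 ; →target
#3 andi  $r2, $r2, 6 ; 0/0/4/0/5
#4 sub  $r4, $r0, $r1 ; 0/0/4/0/0
#5 beq  $r2, $r4, L10 ; 0/0/4/0/0 ; →fallthru
#6 add  $r4, $r0, $r1 ; 0/0/4/0/0
#7 sub  $r1, $r2, $r1 ; 0/4/4/0/0
#8 xori  $r4, $r0, 12 ; 0/4/4/0/12
#9 xori  $r4, $r4, 4 ; 0/4/4/0/8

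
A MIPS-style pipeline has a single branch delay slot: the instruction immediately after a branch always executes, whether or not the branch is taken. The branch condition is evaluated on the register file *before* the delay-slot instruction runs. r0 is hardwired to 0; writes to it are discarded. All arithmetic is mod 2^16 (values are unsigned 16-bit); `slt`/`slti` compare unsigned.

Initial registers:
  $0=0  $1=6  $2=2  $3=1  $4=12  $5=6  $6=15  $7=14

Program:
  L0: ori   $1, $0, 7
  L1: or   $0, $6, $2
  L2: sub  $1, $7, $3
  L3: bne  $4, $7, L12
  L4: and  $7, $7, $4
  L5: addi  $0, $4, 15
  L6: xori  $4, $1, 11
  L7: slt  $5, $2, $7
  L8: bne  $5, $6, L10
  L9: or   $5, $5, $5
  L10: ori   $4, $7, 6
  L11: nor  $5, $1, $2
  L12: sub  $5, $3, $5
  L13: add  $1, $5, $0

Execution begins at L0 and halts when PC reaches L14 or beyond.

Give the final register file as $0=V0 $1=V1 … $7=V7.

$0=0 $1=65531 $2=2 $3=1 $4=12 $5=65531 $6=15 $7=12

  step pc=0: ori   $1, $0, 7  regs=(0,7,2,1,12,6,15,14)
  step pc=1: or   $0, $6, $2  regs=(0,7,2,1,12,6,15,14)
  step pc=2: sub  $1, $7, $3  regs=(0,13,2,1,12,6,15,14)
  step pc=3: bne  $4, $7, L12  cond=T  regs=(0,13,2,1,12,6,15,14)
  step pc=4: and  $7, $7, $4  regs=(0,13,2,1,12,6,15,12)
  step pc=12: sub  $5, $3, $5  regs=(0,13,2,1,12,65531,15,12)
  step pc=13: add  $1, $5, $0  regs=(0,65531,2,1,12,65531,15,12)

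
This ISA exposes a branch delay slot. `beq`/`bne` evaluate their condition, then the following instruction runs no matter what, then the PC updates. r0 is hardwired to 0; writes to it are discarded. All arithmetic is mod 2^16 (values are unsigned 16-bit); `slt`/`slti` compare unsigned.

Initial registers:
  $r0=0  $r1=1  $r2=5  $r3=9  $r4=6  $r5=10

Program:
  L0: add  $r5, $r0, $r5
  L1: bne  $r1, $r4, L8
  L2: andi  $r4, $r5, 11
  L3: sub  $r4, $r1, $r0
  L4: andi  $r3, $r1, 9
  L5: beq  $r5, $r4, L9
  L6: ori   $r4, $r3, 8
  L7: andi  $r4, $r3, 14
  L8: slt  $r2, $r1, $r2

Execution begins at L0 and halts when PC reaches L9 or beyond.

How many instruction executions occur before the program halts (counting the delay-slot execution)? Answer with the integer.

  step pc=0: add  $r5, $r0, $r5  regs=(0,1,5,9,6,10)
  step pc=1: bne  $r1, $r4, L8  cond=T  regs=(0,1,5,9,6,10)
  step pc=2: andi  $r4, $r5, 11  regs=(0,1,5,9,10,10)
  step pc=8: slt  $r2, $r1, $r2  regs=(0,1,1,9,10,10)

4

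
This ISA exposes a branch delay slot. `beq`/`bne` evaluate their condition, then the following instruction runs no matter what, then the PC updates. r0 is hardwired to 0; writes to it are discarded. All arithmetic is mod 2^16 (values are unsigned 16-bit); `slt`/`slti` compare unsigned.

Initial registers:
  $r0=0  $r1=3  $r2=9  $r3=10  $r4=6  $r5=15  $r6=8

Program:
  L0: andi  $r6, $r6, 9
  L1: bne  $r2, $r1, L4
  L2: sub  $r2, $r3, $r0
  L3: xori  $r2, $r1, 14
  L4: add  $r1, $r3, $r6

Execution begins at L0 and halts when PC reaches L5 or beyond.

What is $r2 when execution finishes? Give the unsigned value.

  step pc=0: andi  $r6, $r6, 9  regs=(0,3,9,10,6,15,8)
  step pc=1: bne  $r2, $r1, L4  cond=T  regs=(0,3,9,10,6,15,8)
  step pc=2: sub  $r2, $r3, $r0  regs=(0,3,10,10,6,15,8)
  step pc=4: add  $r1, $r3, $r6  regs=(0,18,10,10,6,15,8)

10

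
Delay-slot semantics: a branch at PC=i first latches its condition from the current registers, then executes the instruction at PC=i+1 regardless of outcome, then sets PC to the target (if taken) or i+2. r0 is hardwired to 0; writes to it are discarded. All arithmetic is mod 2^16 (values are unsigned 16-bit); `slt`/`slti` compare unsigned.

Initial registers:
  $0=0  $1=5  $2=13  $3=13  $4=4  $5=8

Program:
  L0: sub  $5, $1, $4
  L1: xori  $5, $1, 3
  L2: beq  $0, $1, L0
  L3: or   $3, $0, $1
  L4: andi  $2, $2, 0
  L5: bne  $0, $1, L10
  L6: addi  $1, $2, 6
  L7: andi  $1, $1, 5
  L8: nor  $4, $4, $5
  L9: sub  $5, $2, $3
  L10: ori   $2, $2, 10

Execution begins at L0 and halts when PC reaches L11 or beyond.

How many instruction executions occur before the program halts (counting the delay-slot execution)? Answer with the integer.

8

#0 sub  $5, $1, $4 ; 0/5/13/13/4/1
#1 xori  $5, $1, 3 ; 0/5/13/13/4/6
#2 beq  $0, $1, L0 ; 0/5/13/13/4/6 ; →fallthru
#3 or   $3, $0, $1 ; 0/5/13/5/4/6
#4 andi  $2, $2, 0 ; 0/5/0/5/4/6
#5 bne  $0, $1, L10 ; 0/5/0/5/4/6 ; →target
#6 addi  $1, $2, 6 ; 0/6/0/5/4/6
#10 ori   $2, $2, 10 ; 0/6/10/5/4/6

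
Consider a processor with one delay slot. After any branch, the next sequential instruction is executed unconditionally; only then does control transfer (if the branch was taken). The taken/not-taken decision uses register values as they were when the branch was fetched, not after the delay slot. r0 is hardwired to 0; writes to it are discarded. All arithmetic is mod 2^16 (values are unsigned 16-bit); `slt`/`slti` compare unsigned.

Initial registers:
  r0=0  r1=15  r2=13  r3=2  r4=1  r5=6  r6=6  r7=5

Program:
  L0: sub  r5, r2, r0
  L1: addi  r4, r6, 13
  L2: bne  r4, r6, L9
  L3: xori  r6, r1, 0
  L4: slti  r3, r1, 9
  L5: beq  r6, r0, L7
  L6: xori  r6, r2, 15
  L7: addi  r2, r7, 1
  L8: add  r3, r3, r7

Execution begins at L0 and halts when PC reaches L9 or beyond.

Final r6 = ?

[0] sub  r5, r2, r0  →  {r0:0, r1:15, r2:13, r3:2, r4:1, r5:13, r6:6, r7:5}
[1] addi  r4, r6, 13  →  {r0:0, r1:15, r2:13, r3:2, r4:19, r5:13, r6:6, r7:5}
[2] bne  r4, r6, L9  →  {r0:0, r1:15, r2:13, r3:2, r4:19, r5:13, r6:6, r7:5}  ⟨branch taken⟩
[3] xori  r6, r1, 0  →  {r0:0, r1:15, r2:13, r3:2, r4:19, r5:13, r6:15, r7:5}

15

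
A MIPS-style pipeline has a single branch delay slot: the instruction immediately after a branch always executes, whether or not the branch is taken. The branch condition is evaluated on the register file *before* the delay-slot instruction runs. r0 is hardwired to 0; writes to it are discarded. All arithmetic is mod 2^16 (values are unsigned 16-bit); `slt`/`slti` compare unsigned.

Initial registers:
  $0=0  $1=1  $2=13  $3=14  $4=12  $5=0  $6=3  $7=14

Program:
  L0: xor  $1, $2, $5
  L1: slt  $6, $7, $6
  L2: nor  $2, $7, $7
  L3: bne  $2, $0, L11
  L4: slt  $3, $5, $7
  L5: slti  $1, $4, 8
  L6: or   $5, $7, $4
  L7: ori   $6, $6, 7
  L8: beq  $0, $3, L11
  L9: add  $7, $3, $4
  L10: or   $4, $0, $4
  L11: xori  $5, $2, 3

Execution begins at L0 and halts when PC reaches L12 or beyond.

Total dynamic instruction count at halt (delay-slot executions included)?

6

#0 xor  $1, $2, $5 ; 0/13/13/14/12/0/3/14
#1 slt  $6, $7, $6 ; 0/13/13/14/12/0/0/14
#2 nor  $2, $7, $7 ; 0/13/65521/14/12/0/0/14
#3 bne  $2, $0, L11 ; 0/13/65521/14/12/0/0/14 ; →target
#4 slt  $3, $5, $7 ; 0/13/65521/1/12/0/0/14
#11 xori  $5, $2, 3 ; 0/13/65521/1/12/65522/0/14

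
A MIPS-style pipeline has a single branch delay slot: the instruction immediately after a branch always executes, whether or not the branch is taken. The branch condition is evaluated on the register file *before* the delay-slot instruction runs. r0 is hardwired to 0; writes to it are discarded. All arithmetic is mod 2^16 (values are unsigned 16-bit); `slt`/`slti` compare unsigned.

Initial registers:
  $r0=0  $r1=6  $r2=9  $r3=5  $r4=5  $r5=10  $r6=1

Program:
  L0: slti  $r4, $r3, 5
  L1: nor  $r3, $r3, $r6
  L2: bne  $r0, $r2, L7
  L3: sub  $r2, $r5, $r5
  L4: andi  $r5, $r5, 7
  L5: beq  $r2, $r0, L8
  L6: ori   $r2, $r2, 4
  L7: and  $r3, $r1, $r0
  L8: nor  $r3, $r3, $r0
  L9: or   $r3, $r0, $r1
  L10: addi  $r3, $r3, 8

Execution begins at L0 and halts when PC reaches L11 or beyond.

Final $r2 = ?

0

[0] slti  $r4, $r3, 5  →  {$r0:0, $r1:6, $r2:9, $r3:5, $r4:0, $r5:10, $r6:1}
[1] nor  $r3, $r3, $r6  →  {$r0:0, $r1:6, $r2:9, $r3:65530, $r4:0, $r5:10, $r6:1}
[2] bne  $r0, $r2, L7  →  {$r0:0, $r1:6, $r2:9, $r3:65530, $r4:0, $r5:10, $r6:1}  ⟨branch taken⟩
[3] sub  $r2, $r5, $r5  →  {$r0:0, $r1:6, $r2:0, $r3:65530, $r4:0, $r5:10, $r6:1}
[7] and  $r3, $r1, $r0  →  {$r0:0, $r1:6, $r2:0, $r3:0, $r4:0, $r5:10, $r6:1}
[8] nor  $r3, $r3, $r0  →  {$r0:0, $r1:6, $r2:0, $r3:65535, $r4:0, $r5:10, $r6:1}
[9] or   $r3, $r0, $r1  →  {$r0:0, $r1:6, $r2:0, $r3:6, $r4:0, $r5:10, $r6:1}
[10] addi  $r3, $r3, 8  →  {$r0:0, $r1:6, $r2:0, $r3:14, $r4:0, $r5:10, $r6:1}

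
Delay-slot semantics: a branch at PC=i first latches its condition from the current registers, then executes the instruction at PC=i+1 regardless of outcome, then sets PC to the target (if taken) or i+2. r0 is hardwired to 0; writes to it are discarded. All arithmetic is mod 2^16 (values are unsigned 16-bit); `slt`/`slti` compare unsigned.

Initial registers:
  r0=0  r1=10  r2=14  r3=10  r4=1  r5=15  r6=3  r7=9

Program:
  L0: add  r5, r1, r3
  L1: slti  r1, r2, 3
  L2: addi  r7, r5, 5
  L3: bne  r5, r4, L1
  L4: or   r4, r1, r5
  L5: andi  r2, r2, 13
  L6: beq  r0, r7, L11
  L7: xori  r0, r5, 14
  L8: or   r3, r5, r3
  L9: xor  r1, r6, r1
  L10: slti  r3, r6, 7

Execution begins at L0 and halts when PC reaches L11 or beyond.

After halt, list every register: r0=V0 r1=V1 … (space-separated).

r0=0 r1=3 r2=12 r3=1 r4=20 r5=20 r6=3 r7=25

#0 add  r5, r1, r3 ; 0/10/14/10/1/20/3/9
#1 slti  r1, r2, 3 ; 0/0/14/10/1/20/3/9
#2 addi  r7, r5, 5 ; 0/0/14/10/1/20/3/25
#3 bne  r5, r4, L1 ; 0/0/14/10/1/20/3/25 ; →target
#4 or   r4, r1, r5 ; 0/0/14/10/20/20/3/25
#1 slti  r1, r2, 3 ; 0/0/14/10/20/20/3/25
#2 addi  r7, r5, 5 ; 0/0/14/10/20/20/3/25
#3 bne  r5, r4, L1 ; 0/0/14/10/20/20/3/25 ; →fallthru
#4 or   r4, r1, r5 ; 0/0/14/10/20/20/3/25
#5 andi  r2, r2, 13 ; 0/0/12/10/20/20/3/25
#6 beq  r0, r7, L11 ; 0/0/12/10/20/20/3/25 ; →fallthru
#7 xori  r0, r5, 14 ; 0/0/12/10/20/20/3/25
#8 or   r3, r5, r3 ; 0/0/12/30/20/20/3/25
#9 xor  r1, r6, r1 ; 0/3/12/30/20/20/3/25
#10 slti  r3, r6, 7 ; 0/3/12/1/20/20/3/25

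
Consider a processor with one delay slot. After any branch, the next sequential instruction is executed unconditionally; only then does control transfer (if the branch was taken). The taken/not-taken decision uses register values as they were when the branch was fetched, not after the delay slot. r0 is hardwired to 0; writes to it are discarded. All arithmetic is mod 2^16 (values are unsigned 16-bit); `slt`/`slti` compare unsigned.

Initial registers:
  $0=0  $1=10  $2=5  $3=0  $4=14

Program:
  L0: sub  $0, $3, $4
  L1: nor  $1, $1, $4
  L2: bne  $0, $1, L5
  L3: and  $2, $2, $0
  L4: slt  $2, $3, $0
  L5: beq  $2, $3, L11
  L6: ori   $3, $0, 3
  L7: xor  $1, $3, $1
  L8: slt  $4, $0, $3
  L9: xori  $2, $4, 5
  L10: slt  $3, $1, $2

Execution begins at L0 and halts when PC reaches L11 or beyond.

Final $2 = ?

#0 sub  $0, $3, $4 ; 0/10/5/0/14
#1 nor  $1, $1, $4 ; 0/65521/5/0/14
#2 bne  $0, $1, L5 ; 0/65521/5/0/14 ; →target
#3 and  $2, $2, $0 ; 0/65521/0/0/14
#5 beq  $2, $3, L11 ; 0/65521/0/0/14 ; →target
#6 ori   $3, $0, 3 ; 0/65521/0/3/14

0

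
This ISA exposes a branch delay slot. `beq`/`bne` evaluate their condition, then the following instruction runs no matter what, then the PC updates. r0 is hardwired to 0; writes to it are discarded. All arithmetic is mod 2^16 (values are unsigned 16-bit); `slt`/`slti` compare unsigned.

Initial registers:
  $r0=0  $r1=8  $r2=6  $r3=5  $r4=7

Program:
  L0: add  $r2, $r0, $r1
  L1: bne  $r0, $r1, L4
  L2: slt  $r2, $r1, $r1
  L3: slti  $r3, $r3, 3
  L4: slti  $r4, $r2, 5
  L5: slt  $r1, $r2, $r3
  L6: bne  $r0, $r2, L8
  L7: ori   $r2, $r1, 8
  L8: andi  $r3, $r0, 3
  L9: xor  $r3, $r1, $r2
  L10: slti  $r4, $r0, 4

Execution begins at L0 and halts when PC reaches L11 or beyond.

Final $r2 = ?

9

  step pc=0: add  $r2, $r0, $r1  regs=(0,8,8,5,7)
  step pc=1: bne  $r0, $r1, L4  cond=T  regs=(0,8,8,5,7)
  step pc=2: slt  $r2, $r1, $r1  regs=(0,8,0,5,7)
  step pc=4: slti  $r4, $r2, 5  regs=(0,8,0,5,1)
  step pc=5: slt  $r1, $r2, $r3  regs=(0,1,0,5,1)
  step pc=6: bne  $r0, $r2, L8  cond=F  regs=(0,1,0,5,1)
  step pc=7: ori   $r2, $r1, 8  regs=(0,1,9,5,1)
  step pc=8: andi  $r3, $r0, 3  regs=(0,1,9,0,1)
  step pc=9: xor  $r3, $r1, $r2  regs=(0,1,9,8,1)
  step pc=10: slti  $r4, $r0, 4  regs=(0,1,9,8,1)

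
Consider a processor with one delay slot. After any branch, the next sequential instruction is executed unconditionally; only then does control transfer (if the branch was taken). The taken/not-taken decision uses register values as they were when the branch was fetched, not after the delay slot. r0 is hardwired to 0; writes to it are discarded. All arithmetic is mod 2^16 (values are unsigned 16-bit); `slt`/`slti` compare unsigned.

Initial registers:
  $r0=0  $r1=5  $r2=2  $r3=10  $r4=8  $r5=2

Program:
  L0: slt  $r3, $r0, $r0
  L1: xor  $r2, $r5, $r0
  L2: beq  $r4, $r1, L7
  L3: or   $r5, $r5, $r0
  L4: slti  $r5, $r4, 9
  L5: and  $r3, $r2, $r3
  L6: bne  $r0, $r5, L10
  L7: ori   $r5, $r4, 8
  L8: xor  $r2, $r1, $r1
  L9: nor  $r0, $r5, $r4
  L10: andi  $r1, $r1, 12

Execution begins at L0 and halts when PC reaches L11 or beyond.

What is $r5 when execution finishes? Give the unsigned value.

8

  step pc=0: slt  $r3, $r0, $r0  regs=(0,5,2,0,8,2)
  step pc=1: xor  $r2, $r5, $r0  regs=(0,5,2,0,8,2)
  step pc=2: beq  $r4, $r1, L7  cond=F  regs=(0,5,2,0,8,2)
  step pc=3: or   $r5, $r5, $r0  regs=(0,5,2,0,8,2)
  step pc=4: slti  $r5, $r4, 9  regs=(0,5,2,0,8,1)
  step pc=5: and  $r3, $r2, $r3  regs=(0,5,2,0,8,1)
  step pc=6: bne  $r0, $r5, L10  cond=T  regs=(0,5,2,0,8,1)
  step pc=7: ori   $r5, $r4, 8  regs=(0,5,2,0,8,8)
  step pc=10: andi  $r1, $r1, 12  regs=(0,4,2,0,8,8)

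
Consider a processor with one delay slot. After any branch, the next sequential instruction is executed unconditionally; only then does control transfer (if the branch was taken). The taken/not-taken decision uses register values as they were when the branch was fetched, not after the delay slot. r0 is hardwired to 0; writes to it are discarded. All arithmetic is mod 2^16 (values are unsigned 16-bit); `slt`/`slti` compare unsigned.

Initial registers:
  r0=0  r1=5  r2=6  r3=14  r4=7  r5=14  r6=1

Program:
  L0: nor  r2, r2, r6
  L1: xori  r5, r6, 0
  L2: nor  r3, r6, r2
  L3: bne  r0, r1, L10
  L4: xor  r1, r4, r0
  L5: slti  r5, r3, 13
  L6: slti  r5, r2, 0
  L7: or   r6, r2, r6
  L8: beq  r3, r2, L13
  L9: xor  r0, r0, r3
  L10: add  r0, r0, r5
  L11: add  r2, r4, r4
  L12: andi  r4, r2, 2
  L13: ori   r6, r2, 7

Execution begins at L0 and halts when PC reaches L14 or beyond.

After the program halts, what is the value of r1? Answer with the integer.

7

  step pc=0: nor  r2, r2, r6  regs=(0,5,65528,14,7,14,1)
  step pc=1: xori  r5, r6, 0  regs=(0,5,65528,14,7,1,1)
  step pc=2: nor  r3, r6, r2  regs=(0,5,65528,6,7,1,1)
  step pc=3: bne  r0, r1, L10  cond=T  regs=(0,5,65528,6,7,1,1)
  step pc=4: xor  r1, r4, r0  regs=(0,7,65528,6,7,1,1)
  step pc=10: add  r0, r0, r5  regs=(0,7,65528,6,7,1,1)
  step pc=11: add  r2, r4, r4  regs=(0,7,14,6,7,1,1)
  step pc=12: andi  r4, r2, 2  regs=(0,7,14,6,2,1,1)
  step pc=13: ori   r6, r2, 7  regs=(0,7,14,6,2,1,15)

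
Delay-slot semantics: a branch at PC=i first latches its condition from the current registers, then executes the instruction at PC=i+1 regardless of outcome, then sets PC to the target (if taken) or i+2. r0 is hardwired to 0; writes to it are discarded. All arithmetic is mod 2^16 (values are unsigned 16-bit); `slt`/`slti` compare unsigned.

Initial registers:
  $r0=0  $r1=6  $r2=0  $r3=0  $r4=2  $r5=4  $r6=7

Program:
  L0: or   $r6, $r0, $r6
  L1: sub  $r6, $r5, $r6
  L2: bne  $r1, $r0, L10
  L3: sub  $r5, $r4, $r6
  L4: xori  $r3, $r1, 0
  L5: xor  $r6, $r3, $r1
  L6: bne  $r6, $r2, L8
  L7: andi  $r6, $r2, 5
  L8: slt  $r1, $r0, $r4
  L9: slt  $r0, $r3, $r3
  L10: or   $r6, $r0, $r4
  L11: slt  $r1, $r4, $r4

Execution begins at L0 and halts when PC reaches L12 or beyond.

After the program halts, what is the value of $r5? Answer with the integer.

5

#0 or   $r6, $r0, $r6 ; 0/6/0/0/2/4/7
#1 sub  $r6, $r5, $r6 ; 0/6/0/0/2/4/65533
#2 bne  $r1, $r0, L10 ; 0/6/0/0/2/4/65533 ; →target
#3 sub  $r5, $r4, $r6 ; 0/6/0/0/2/5/65533
#10 or   $r6, $r0, $r4 ; 0/6/0/0/2/5/2
#11 slt  $r1, $r4, $r4 ; 0/0/0/0/2/5/2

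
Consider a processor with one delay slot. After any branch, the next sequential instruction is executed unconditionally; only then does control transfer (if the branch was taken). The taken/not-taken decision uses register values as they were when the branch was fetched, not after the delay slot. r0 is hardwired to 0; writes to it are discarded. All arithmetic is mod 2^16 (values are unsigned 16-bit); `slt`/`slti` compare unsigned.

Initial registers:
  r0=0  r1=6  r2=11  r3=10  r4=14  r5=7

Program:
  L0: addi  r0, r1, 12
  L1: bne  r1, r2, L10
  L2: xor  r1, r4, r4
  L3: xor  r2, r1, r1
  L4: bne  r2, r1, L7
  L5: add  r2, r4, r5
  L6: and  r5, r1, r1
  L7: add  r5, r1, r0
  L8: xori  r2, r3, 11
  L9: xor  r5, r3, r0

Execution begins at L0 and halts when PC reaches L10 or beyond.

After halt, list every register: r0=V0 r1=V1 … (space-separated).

  step pc=0: addi  r0, r1, 12  regs=(0,6,11,10,14,7)
  step pc=1: bne  r1, r2, L10  cond=T  regs=(0,6,11,10,14,7)
  step pc=2: xor  r1, r4, r4  regs=(0,0,11,10,14,7)

r0=0 r1=0 r2=11 r3=10 r4=14 r5=7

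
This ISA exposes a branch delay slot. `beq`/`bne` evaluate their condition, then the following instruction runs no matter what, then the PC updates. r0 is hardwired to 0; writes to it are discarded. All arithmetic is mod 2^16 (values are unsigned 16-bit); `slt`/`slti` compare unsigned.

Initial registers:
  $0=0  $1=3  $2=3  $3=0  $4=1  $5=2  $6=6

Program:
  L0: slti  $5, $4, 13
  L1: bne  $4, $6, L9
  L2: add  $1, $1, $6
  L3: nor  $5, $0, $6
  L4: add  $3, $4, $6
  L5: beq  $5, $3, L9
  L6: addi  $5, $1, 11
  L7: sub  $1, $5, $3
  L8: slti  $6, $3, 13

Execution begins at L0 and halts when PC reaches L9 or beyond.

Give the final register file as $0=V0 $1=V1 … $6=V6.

  step pc=0: slti  $5, $4, 13  regs=(0,3,3,0,1,1,6)
  step pc=1: bne  $4, $6, L9  cond=T  regs=(0,3,3,0,1,1,6)
  step pc=2: add  $1, $1, $6  regs=(0,9,3,0,1,1,6)

$0=0 $1=9 $2=3 $3=0 $4=1 $5=1 $6=6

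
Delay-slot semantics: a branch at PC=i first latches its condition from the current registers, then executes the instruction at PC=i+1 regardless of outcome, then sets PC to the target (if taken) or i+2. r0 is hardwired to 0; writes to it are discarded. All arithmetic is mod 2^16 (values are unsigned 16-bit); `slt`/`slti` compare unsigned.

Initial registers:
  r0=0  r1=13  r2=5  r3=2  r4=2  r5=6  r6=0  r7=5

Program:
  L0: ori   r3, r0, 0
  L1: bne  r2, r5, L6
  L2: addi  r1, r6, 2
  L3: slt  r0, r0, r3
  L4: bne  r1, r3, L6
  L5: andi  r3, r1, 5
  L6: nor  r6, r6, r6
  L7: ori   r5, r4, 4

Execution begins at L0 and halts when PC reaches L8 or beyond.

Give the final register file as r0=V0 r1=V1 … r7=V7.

#0 ori   r3, r0, 0 ; 0/13/5/0/2/6/0/5
#1 bne  r2, r5, L6 ; 0/13/5/0/2/6/0/5 ; →target
#2 addi  r1, r6, 2 ; 0/2/5/0/2/6/0/5
#6 nor  r6, r6, r6 ; 0/2/5/0/2/6/65535/5
#7 ori   r5, r4, 4 ; 0/2/5/0/2/6/65535/5

r0=0 r1=2 r2=5 r3=0 r4=2 r5=6 r6=65535 r7=5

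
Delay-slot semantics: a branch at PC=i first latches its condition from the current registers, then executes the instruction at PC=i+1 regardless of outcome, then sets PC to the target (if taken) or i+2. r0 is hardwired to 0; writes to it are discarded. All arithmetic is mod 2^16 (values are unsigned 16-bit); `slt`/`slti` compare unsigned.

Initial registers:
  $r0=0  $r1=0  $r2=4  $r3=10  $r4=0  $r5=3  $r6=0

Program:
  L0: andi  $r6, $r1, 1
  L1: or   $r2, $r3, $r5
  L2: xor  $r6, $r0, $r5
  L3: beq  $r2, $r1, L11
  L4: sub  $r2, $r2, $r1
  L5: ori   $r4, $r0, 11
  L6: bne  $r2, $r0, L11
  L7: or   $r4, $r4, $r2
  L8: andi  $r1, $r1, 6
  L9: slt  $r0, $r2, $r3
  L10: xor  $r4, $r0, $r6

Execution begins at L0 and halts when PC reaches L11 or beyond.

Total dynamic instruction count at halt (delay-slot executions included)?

8

  step pc=0: andi  $r6, $r1, 1  regs=(0,0,4,10,0,3,0)
  step pc=1: or   $r2, $r3, $r5  regs=(0,0,11,10,0,3,0)
  step pc=2: xor  $r6, $r0, $r5  regs=(0,0,11,10,0,3,3)
  step pc=3: beq  $r2, $r1, L11  cond=F  regs=(0,0,11,10,0,3,3)
  step pc=4: sub  $r2, $r2, $r1  regs=(0,0,11,10,0,3,3)
  step pc=5: ori   $r4, $r0, 11  regs=(0,0,11,10,11,3,3)
  step pc=6: bne  $r2, $r0, L11  cond=T  regs=(0,0,11,10,11,3,3)
  step pc=7: or   $r4, $r4, $r2  regs=(0,0,11,10,11,3,3)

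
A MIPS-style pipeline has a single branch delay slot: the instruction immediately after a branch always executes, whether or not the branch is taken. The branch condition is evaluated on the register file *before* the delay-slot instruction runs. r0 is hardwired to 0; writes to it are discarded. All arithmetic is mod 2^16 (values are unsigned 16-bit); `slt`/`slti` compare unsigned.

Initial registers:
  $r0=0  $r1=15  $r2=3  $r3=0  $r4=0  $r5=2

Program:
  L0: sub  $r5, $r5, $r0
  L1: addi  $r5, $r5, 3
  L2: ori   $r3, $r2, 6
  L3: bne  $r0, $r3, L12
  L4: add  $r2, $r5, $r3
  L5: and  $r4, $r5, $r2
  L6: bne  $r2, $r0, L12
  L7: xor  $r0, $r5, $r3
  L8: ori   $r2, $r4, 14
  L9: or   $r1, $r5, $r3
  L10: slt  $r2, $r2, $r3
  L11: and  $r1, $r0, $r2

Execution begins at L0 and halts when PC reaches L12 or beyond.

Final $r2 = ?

[0] sub  $r5, $r5, $r0  →  {$r0:0, $r1:15, $r2:3, $r3:0, $r4:0, $r5:2}
[1] addi  $r5, $r5, 3  →  {$r0:0, $r1:15, $r2:3, $r3:0, $r4:0, $r5:5}
[2] ori   $r3, $r2, 6  →  {$r0:0, $r1:15, $r2:3, $r3:7, $r4:0, $r5:5}
[3] bne  $r0, $r3, L12  →  {$r0:0, $r1:15, $r2:3, $r3:7, $r4:0, $r5:5}  ⟨branch taken⟩
[4] add  $r2, $r5, $r3  →  {$r0:0, $r1:15, $r2:12, $r3:7, $r4:0, $r5:5}

12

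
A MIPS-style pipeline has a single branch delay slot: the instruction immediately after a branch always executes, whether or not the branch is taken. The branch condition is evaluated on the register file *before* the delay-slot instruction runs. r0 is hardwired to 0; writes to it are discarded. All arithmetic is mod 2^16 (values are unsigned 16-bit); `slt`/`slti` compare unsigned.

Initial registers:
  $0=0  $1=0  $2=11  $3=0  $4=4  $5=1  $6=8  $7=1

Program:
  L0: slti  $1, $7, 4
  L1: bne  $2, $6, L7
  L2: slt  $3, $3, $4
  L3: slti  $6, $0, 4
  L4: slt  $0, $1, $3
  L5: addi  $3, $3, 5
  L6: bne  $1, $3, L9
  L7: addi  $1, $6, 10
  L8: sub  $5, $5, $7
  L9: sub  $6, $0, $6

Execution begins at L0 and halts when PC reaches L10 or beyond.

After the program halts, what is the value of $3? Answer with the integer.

1

  step pc=0: slti  $1, $7, 4  regs=(0,1,11,0,4,1,8,1)
  step pc=1: bne  $2, $6, L7  cond=T  regs=(0,1,11,0,4,1,8,1)
  step pc=2: slt  $3, $3, $4  regs=(0,1,11,1,4,1,8,1)
  step pc=7: addi  $1, $6, 10  regs=(0,18,11,1,4,1,8,1)
  step pc=8: sub  $5, $5, $7  regs=(0,18,11,1,4,0,8,1)
  step pc=9: sub  $6, $0, $6  regs=(0,18,11,1,4,0,65528,1)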